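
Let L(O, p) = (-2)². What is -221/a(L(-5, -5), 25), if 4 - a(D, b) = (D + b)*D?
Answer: 221/112 ≈ 1.9732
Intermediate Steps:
L(O, p) = 4
a(D, b) = 4 - D*(D + b) (a(D, b) = 4 - (D + b)*D = 4 - D*(D + b))
-221/a(L(-5, -5), 25) = -221/(4 - 1*4² - 1*4*25) = -221/(4 - 1*16 - 100) = -221/(4 - 16 - 100) = -221/(-112) = -221*(-1/112) = 221/112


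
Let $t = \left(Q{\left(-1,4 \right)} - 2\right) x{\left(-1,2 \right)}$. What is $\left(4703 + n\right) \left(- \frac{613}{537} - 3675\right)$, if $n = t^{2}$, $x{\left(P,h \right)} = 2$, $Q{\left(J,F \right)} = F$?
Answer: $- \frac{3105240424}{179} \approx -1.7348 \cdot 10^{7}$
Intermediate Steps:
$t = 4$ ($t = \left(4 - 2\right) 2 = 2 \cdot 2 = 4$)
$n = 16$ ($n = 4^{2} = 16$)
$\left(4703 + n\right) \left(- \frac{613}{537} - 3675\right) = \left(4703 + 16\right) \left(- \frac{613}{537} - 3675\right) = 4719 \left(\left(-613\right) \frac{1}{537} - 3675\right) = 4719 \left(- \frac{613}{537} - 3675\right) = 4719 \left(- \frac{1974088}{537}\right) = - \frac{3105240424}{179}$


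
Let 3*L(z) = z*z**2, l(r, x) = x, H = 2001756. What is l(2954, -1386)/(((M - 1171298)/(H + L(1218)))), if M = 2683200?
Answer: -59826937500/107993 ≈ -5.5399e+5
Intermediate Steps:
L(z) = z**3/3 (L(z) = (z*z**2)/3 = z**3/3)
l(2954, -1386)/(((M - 1171298)/(H + L(1218)))) = -1386*(2001756 + (1/3)*1218**3)/(2683200 - 1171298) = -1386/(1511902/(2001756 + (1/3)*1806932232)) = -1386/(1511902/(2001756 + 602310744)) = -1386/(1511902/604312500) = -1386/(1511902*(1/604312500)) = -1386/755951/302156250 = -1386*302156250/755951 = -59826937500/107993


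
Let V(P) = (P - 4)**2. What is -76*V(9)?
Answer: -1900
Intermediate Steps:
V(P) = (-4 + P)**2
-76*V(9) = -76*(-4 + 9)**2 = -76*5**2 = -76*25 = -1900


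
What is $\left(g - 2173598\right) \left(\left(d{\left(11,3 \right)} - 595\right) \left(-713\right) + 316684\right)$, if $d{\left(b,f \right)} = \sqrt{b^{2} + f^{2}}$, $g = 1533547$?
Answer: $-474225946869 + 456356363 \sqrt{130} \approx -4.6902 \cdot 10^{11}$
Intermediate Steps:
$\left(g - 2173598\right) \left(\left(d{\left(11,3 \right)} - 595\right) \left(-713\right) + 316684\right) = \left(1533547 - 2173598\right) \left(\left(\sqrt{11^{2} + 3^{2}} - 595\right) \left(-713\right) + 316684\right) = - 640051 \left(\left(\sqrt{121 + 9} - 595\right) \left(-713\right) + 316684\right) = - 640051 \left(\left(\sqrt{130} - 595\right) \left(-713\right) + 316684\right) = - 640051 \left(\left(-595 + \sqrt{130}\right) \left(-713\right) + 316684\right) = - 640051 \left(\left(424235 - 713 \sqrt{130}\right) + 316684\right) = - 640051 \left(740919 - 713 \sqrt{130}\right) = -474225946869 + 456356363 \sqrt{130}$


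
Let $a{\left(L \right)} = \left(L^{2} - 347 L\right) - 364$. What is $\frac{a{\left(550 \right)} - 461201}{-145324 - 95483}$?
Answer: $\frac{349915}{240807} \approx 1.4531$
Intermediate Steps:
$a{\left(L \right)} = -364 + L^{2} - 347 L$
$\frac{a{\left(550 \right)} - 461201}{-145324 - 95483} = \frac{\left(-364 + 550^{2} - 190850\right) - 461201}{-145324 - 95483} = \frac{\left(-364 + 302500 - 190850\right) - 461201}{-240807} = \left(111286 - 461201\right) \left(- \frac{1}{240807}\right) = \left(-349915\right) \left(- \frac{1}{240807}\right) = \frac{349915}{240807}$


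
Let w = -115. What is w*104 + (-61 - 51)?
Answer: -12072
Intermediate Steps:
w*104 + (-61 - 51) = -115*104 + (-61 - 51) = -11960 - 112 = -12072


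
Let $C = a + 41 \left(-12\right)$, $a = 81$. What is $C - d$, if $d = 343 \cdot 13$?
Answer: $-4870$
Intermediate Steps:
$C = -411$ ($C = 81 + 41 \left(-12\right) = 81 - 492 = -411$)
$d = 4459$
$C - d = -411 - 4459 = -4870$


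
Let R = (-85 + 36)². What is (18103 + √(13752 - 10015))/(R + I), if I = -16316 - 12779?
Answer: -18103/26694 - √3737/26694 ≈ -0.68046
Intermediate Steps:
I = -29095
R = 2401 (R = (-49)² = 2401)
(18103 + √(13752 - 10015))/(R + I) = (18103 + √(13752 - 10015))/(2401 - 29095) = (18103 + √3737)/(-26694) = (18103 + √3737)*(-1/26694) = -18103/26694 - √3737/26694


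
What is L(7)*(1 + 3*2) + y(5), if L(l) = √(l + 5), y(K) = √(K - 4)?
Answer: 1 + 14*√3 ≈ 25.249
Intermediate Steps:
y(K) = √(-4 + K)
L(l) = √(5 + l)
L(7)*(1 + 3*2) + y(5) = √(5 + 7)*(1 + 3*2) + √(-4 + 5) = √12*(1 + 6) + √1 = (2*√3)*7 + 1 = 14*√3 + 1 = 1 + 14*√3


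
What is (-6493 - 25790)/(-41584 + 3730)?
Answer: 3587/4206 ≈ 0.85283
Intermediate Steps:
(-6493 - 25790)/(-41584 + 3730) = -32283/(-37854) = -32283*(-1/37854) = 3587/4206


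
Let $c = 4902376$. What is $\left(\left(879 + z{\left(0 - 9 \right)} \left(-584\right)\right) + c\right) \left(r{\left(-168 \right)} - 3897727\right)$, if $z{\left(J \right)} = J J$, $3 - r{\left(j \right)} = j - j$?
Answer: $-18927156755524$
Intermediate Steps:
$r{\left(j \right)} = 3$ ($r{\left(j \right)} = 3 - \left(j - j\right) = 3 - 0 = 3 + 0 = 3$)
$z{\left(J \right)} = J^{2}$
$\left(\left(879 + z{\left(0 - 9 \right)} \left(-584\right)\right) + c\right) \left(r{\left(-168 \right)} - 3897727\right) = \left(\left(879 + \left(0 - 9\right)^{2} \left(-584\right)\right) + 4902376\right) \left(3 - 3897727\right) = \left(\left(879 + \left(0 - 9\right)^{2} \left(-584\right)\right) + 4902376\right) \left(-3897724\right) = \left(\left(879 + \left(-9\right)^{2} \left(-584\right)\right) + 4902376\right) \left(-3897724\right) = \left(\left(879 + 81 \left(-584\right)\right) + 4902376\right) \left(-3897724\right) = \left(\left(879 - 47304\right) + 4902376\right) \left(-3897724\right) = \left(-46425 + 4902376\right) \left(-3897724\right) = 4855951 \left(-3897724\right) = -18927156755524$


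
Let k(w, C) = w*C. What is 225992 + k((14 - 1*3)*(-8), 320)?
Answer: 197832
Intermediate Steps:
k(w, C) = C*w
225992 + k((14 - 1*3)*(-8), 320) = 225992 + 320*((14 - 1*3)*(-8)) = 225992 + 320*((14 - 3)*(-8)) = 225992 + 320*(11*(-8)) = 225992 + 320*(-88) = 225992 - 28160 = 197832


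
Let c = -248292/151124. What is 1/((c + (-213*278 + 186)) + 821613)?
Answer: 37781/28811161812 ≈ 1.3113e-6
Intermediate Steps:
c = -62073/37781 (c = -248292*1/151124 = -62073/37781 ≈ -1.6430)
1/((c + (-213*278 + 186)) + 821613) = 1/((-62073/37781 + (-213*278 + 186)) + 821613) = 1/((-62073/37781 + (-59214 + 186)) + 821613) = 1/((-62073/37781 - 59028) + 821613) = 1/(-2230198941/37781 + 821613) = 1/(28811161812/37781) = 37781/28811161812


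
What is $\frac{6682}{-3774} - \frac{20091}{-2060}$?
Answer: $\frac{31029257}{3887220} \approx 7.9824$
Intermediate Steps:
$\frac{6682}{-3774} - \frac{20091}{-2060} = 6682 \left(- \frac{1}{3774}\right) - - \frac{20091}{2060} = - \frac{3341}{1887} + \frac{20091}{2060} = \frac{31029257}{3887220}$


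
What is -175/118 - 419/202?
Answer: -21198/5959 ≈ -3.5573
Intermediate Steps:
-175/118 - 419/202 = -21198/5959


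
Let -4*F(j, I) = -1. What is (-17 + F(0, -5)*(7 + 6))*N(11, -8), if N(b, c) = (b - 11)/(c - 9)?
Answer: 0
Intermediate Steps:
F(j, I) = 1/4 (F(j, I) = -1/4*(-1) = 1/4)
N(b, c) = (-11 + b)/(-9 + c)
(-17 + F(0, -5)*(7 + 6))*N(11, -8) = (-17 + (7 + 6)/4)*((-11 + 11)/(-9 - 8)) = (-17 + (1/4)*13)*(0/(-17)) = (-17 + 13/4)*(-1/17*0) = -55/4*0 = 0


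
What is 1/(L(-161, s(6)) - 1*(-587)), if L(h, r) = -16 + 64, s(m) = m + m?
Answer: 1/635 ≈ 0.0015748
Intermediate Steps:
s(m) = 2*m
L(h, r) = 48
1/(L(-161, s(6)) - 1*(-587)) = 1/(48 - 1*(-587)) = 1/(48 + 587) = 1/635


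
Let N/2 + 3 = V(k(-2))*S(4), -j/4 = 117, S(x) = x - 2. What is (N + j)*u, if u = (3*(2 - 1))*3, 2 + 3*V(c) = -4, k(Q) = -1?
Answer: -4338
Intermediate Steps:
S(x) = -2 + x
V(c) = -2 (V(c) = -⅔ + (⅓)*(-4) = -⅔ - 4/3 = -2)
j = -468 (j = -4*117 = -468)
N = -14 (N = -6 + 2*(-2*(-2 + 4)) = -6 + 2*(-2*2) = -6 + 2*(-4) = -6 - 8 = -14)
u = 9 (u = (3*1)*3 = 3*3 = 9)
(N + j)*u = (-14 - 468)*9 = -482*9 = -4338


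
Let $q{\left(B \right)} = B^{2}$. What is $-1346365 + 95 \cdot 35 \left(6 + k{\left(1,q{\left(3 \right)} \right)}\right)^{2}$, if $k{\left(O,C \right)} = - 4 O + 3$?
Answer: $-1263240$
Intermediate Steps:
$k{\left(O,C \right)} = 3 - 4 O$
$-1346365 + 95 \cdot 35 \left(6 + k{\left(1,q{\left(3 \right)} \right)}\right)^{2} = -1346365 + 95 \cdot 35 \left(6 + \left(3 - 4\right)\right)^{2} = -1346365 + 3325 \left(6 + \left(3 - 4\right)\right)^{2} = -1346365 + 3325 \left(6 - 1\right)^{2} = -1346365 + 3325 \cdot 5^{2} = -1346365 + 3325 \cdot 25 = -1346365 + 83125 = -1263240$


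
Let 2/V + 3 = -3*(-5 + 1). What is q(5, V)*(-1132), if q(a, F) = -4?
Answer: 4528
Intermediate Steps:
V = 2/9 (V = 2/(-3 - 3*(-5 + 1)) = 2/(-3 - 3*(-4)) = 2/(-3 + 12) = 2/9 ≈ 0.22222)
q(5, V)*(-1132) = -4*(-1132) = 4528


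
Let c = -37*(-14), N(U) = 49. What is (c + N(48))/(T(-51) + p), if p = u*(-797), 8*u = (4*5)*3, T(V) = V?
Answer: -378/4019 ≈ -0.094053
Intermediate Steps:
c = 518
u = 15/2 (u = ((4*5)*3)/8 = (20*3)/8 = (⅛)*60 = 15/2 ≈ 7.5000)
p = -11955/2 (p = (15/2)*(-797) = -11955/2 ≈ -5977.5)
(c + N(48))/(T(-51) + p) = (518 + 49)/(-51 - 11955/2) = 567/(-12057/2) = 567*(-2/12057) = -378/4019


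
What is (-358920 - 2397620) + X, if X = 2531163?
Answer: -225377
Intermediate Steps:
(-358920 - 2397620) + X = (-358920 - 2397620) + 2531163 = -2756540 + 2531163 = -225377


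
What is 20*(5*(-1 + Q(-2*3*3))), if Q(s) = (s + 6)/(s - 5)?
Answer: -1100/23 ≈ -47.826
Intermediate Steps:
Q(s) = (6 + s)/(-5 + s)
20*(5*(-1 + Q(-2*3*3))) = 20*(5*(-1 + (6 - 2*3*3)/(-5 - 2*3*3))) = 20*(5*(-1 + (6 - 6*3)/(-5 - 6*3))) = 20*(5*(-1 + (6 - 18)/(-5 - 18))) = 20*(5*(-1 - 12/(-23))) = 20*(5*(-1 - 1/23*(-12))) = 20*(5*(-1 + 12/23)) = 20*(5*(-11/23)) = 20*(-55/23) = -1100/23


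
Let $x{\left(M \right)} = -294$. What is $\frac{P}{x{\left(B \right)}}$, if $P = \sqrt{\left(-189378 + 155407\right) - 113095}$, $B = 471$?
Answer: $- \frac{i \sqrt{147066}}{294} \approx - 1.3044 i$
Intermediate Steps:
$P = i \sqrt{147066}$ ($P = \sqrt{-33971 - 113095} = \sqrt{-147066} = i \sqrt{147066} \approx 383.49 i$)
$\frac{P}{x{\left(B \right)}} = \frac{i \sqrt{147066}}{-294} = i \sqrt{147066} \left(- \frac{1}{294}\right) = - \frac{i \sqrt{147066}}{294}$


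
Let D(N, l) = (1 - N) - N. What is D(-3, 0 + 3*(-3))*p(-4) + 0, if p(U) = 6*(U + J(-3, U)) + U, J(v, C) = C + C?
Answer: -532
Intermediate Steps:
J(v, C) = 2*C
p(U) = 19*U (p(U) = 6*(U + 2*U) + U = 6*(3*U) + U = 18*U + U = 19*U)
D(N, l) = 1 - 2*N
D(-3, 0 + 3*(-3))*p(-4) + 0 = (1 - 2*(-3))*(19*(-4)) + 0 = (1 + 6)*(-76) + 0 = 7*(-76) + 0 = -532 + 0 = -532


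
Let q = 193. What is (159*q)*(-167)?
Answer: -5124729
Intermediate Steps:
(159*q)*(-167) = (159*193)*(-167) = 30687*(-167) = -5124729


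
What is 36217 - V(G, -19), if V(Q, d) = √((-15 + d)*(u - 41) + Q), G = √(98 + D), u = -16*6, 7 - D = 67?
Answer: 36217 - √(4658 + √38) ≈ 36149.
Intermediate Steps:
D = -60 (D = 7 - 1*67 = 7 - 67 = -60)
u = -96
G = √38 (G = √(98 - 60) = √38 ≈ 6.1644)
V(Q, d) = √(2055 + Q - 137*d) (V(Q, d) = √((-15 + d)*(-96 - 41) + Q) = √((-15 + d)*(-137) + Q) = √((2055 - 137*d) + Q) = √(2055 + Q - 137*d))
36217 - V(G, -19) = 36217 - √(2055 + √38 - 137*(-19)) = 36217 - √(2055 + √38 + 2603) = 36217 - √(4658 + √38)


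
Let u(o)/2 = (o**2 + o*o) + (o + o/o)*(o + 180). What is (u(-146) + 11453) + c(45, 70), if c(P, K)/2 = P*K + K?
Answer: 93297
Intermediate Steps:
c(P, K) = 2*K + 2*K*P (c(P, K) = 2*(P*K + K) = 2*(K*P + K) = 2*(K + K*P) = 2*K + 2*K*P)
u(o) = 4*o**2 + 2*(1 + o)*(180 + o) (u(o) = 2*((o**2 + o*o) + (o + o/o)*(o + 180)) = 2*((o**2 + o**2) + (o + 1)*(180 + o)) = 2*(2*o**2 + (1 + o)*(180 + o)) = 4*o**2 + 2*(1 + o)*(180 + o))
(u(-146) + 11453) + c(45, 70) = ((360 + 6*(-146)**2 + 362*(-146)) + 11453) + 2*70*(1 + 45) = ((360 + 6*21316 - 52852) + 11453) + 2*70*46 = ((360 + 127896 - 52852) + 11453) + 6440 = (75404 + 11453) + 6440 = 86857 + 6440 = 93297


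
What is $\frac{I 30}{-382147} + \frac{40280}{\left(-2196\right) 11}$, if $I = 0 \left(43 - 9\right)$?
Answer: $- \frac{10070}{6039} \approx -1.6675$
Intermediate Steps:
$I = 0$ ($I = 0 \cdot 34 = 0$)
$\frac{I 30}{-382147} + \frac{40280}{\left(-2196\right) 11} = \frac{0 \cdot 30}{-382147} + \frac{40280}{\left(-2196\right) 11} = 0 \left(- \frac{1}{382147}\right) + \frac{40280}{-24156} = 0 + 40280 \left(- \frac{1}{24156}\right) = 0 - \frac{10070}{6039} = - \frac{10070}{6039}$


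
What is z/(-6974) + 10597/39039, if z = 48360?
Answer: -7495961/1125033 ≈ -6.6629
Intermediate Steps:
z/(-6974) + 10597/39039 = 48360/(-6974) + 10597/39039 = 48360*(-1/6974) + 10597*(1/39039) = -24180/3487 + 10597/39039 = -7495961/1125033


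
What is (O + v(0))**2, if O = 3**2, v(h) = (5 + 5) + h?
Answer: 361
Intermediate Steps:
v(h) = 10 + h
O = 9
(O + v(0))**2 = (9 + (10 + 0))**2 = (9 + 10)**2 = 19**2 = 361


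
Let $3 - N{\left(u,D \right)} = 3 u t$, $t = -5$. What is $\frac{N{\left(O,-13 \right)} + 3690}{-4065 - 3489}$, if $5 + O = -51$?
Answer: $- \frac{951}{2518} \approx -0.37768$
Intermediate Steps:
$O = -56$ ($O = -5 - 51 = -56$)
$N{\left(u,D \right)} = 3 + 15 u$ ($N{\left(u,D \right)} = 3 - 3 u \left(-5\right) = 3 - - 15 u = 3 + 15 u$)
$\frac{N{\left(O,-13 \right)} + 3690}{-4065 - 3489} = \frac{\left(3 + 15 \left(-56\right)\right) + 3690}{-4065 - 3489} = \frac{\left(3 - 840\right) + 3690}{-7554} = \left(-837 + 3690\right) \left(- \frac{1}{7554}\right) = 2853 \left(- \frac{1}{7554}\right) = - \frac{951}{2518}$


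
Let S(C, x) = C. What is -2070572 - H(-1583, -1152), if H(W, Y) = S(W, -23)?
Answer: -2068989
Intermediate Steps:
H(W, Y) = W
-2070572 - H(-1583, -1152) = -2070572 - 1*(-1583) = -2070572 + 1583 = -2068989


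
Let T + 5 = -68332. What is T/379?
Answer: -68337/379 ≈ -180.31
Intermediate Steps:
T = -68337 (T = -5 - 68332 = -68337)
T/379 = -68337/379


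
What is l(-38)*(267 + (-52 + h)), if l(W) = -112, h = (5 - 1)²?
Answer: -25872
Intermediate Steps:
h = 16 (h = 4² = 16)
l(-38)*(267 + (-52 + h)) = -112*(267 + (-52 + 16)) = -112*(267 - 36) = -112*231 = -25872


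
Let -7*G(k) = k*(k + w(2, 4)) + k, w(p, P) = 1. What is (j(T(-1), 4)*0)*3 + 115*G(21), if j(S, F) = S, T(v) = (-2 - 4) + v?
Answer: -7935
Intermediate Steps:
T(v) = -6 + v
G(k) = -k/7 - k*(1 + k)/7 (G(k) = -(k*(k + 1) + k)/7 = -(k*(1 + k) + k)/7 = -(k + k*(1 + k))/7 = -k/7 - k*(1 + k)/7)
(j(T(-1), 4)*0)*3 + 115*G(21) = ((-6 - 1)*0)*3 + 115*(-⅐*21*(2 + 21)) = -7*0*3 + 115*(-⅐*21*23) = 0*3 + 115*(-69) = 0 - 7935 = -7935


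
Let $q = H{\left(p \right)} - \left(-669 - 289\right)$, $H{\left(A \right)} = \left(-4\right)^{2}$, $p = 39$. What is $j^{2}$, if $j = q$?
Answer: $948676$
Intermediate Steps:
$H{\left(A \right)} = 16$
$q = 974$ ($q = 16 - \left(-669 - 289\right) = 16 - -958 = 16 + 958 = 974$)
$j = 974$
$j^{2} = 974^{2} = 948676$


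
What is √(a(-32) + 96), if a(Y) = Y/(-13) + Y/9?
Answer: 4*√9022/39 ≈ 9.7420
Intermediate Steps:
a(Y) = 4*Y/117 (a(Y) = Y*(-1/13) + Y*(⅑) = -Y/13 + Y/9 = 4*Y/117)
√(a(-32) + 96) = √((4/117)*(-32) + 96) = √(-128/117 + 96) = √(11104/117) = 4*√9022/39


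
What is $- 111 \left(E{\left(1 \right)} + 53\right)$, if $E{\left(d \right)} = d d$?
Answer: $-5994$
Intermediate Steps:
$E{\left(d \right)} = d^{2}$
$- 111 \left(E{\left(1 \right)} + 53\right) = - 111 \left(1^{2} + 53\right) = - 111 \left(1 + 53\right) = \left(-111\right) 54 = -5994$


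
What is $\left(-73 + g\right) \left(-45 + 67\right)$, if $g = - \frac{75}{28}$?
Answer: $- \frac{23309}{14} \approx -1664.9$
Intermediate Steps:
$g = - \frac{75}{28}$ ($g = \left(-75\right) \frac{1}{28} = - \frac{75}{28} \approx -2.6786$)
$\left(-73 + g\right) \left(-45 + 67\right) = \left(-73 - \frac{75}{28}\right) \left(-45 + 67\right) = \left(- \frac{2119}{28}\right) 22 = - \frac{23309}{14}$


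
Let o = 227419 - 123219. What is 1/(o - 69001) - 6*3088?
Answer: -652167071/35199 ≈ -18528.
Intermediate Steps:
o = 104200
1/(o - 69001) - 6*3088 = 1/(104200 - 69001) - 6*3088 = 1/35199 - 1*18528 = 1/35199 - 18528 = -652167071/35199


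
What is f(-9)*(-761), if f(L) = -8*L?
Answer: -54792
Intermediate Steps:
f(-9)*(-761) = -8*(-9)*(-761) = 72*(-761) = -54792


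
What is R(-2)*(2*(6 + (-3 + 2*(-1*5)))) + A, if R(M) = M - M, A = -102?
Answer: -102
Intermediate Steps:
R(M) = 0
R(-2)*(2*(6 + (-3 + 2*(-1*5)))) + A = 0*(2*(6 + (-3 + 2*(-1*5)))) - 102 = 0*(2*(6 + (-3 + 2*(-5)))) - 102 = 0*(2*(6 + (-3 - 10))) - 102 = 0*(2*(6 - 13)) - 102 = 0*(2*(-7)) - 102 = 0*(-14) - 102 = 0 - 102 = -102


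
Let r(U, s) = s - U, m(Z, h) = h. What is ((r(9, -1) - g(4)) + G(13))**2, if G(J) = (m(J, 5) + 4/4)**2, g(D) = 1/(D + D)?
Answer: 42849/64 ≈ 669.52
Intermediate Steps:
g(D) = 1/(2*D)
G(J) = 36 (G(J) = (5 + 4/4)**2 = (5 + 4*(1/4))**2 = (5 + 1)**2 = 6**2 = 36)
((r(9, -1) - g(4)) + G(13))**2 = (((-1 - 1*9) - 1/(2*4)) + 36)**2 = (((-1 - 9) - 1/(2*4)) + 36)**2 = ((-10 - 1*1/8) + 36)**2 = ((-10 - 1/8) + 36)**2 = (-81/8 + 36)**2 = (207/8)**2 = 42849/64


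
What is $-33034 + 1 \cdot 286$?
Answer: $-32748$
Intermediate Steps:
$-33034 + 1 \cdot 286 = -33034 + 286 = -32748$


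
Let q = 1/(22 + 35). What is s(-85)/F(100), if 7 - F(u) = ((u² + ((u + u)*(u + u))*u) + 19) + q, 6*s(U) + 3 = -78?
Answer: 1539/457141370 ≈ 3.3666e-6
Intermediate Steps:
s(U) = -27/2 (s(U) = -½ + (⅙)*(-78) = -½ - 13 = -27/2)
q = 1/57 ≈ 0.017544
F(u) = -685/57 - u² - 4*u³ (F(u) = 7 - (((u² + ((u + u)*(u + u))*u) + 19) + 1/57) = 7 - (((u² + ((2*u)*(2*u))*u) + 19) + 1/57) = 7 - (((u² + (4*u²)*u) + 19) + 1/57) = 7 - (((u² + 4*u³) + 19) + 1/57) = 7 - ((19 + u² + 4*u³) + 1/57) = 7 - (1084/57 + u² + 4*u³) = 7 + (-1084/57 - u² - 4*u³) = -685/57 - u² - 4*u³)
s(-85)/F(100) = -27/(2*(-685/57 - 1*100² - 4*100³)) = -27/(2*(-685/57 - 1*10000 - 4*1000000)) = -27/(2*(-685/57 - 10000 - 4000000)) = -27/(2*(-228570685/57)) = -27/2*(-57/228570685) = 1539/457141370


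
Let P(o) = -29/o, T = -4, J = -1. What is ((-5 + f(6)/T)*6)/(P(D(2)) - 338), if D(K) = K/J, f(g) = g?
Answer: 78/647 ≈ 0.12056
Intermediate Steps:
D(K) = -K (D(K) = K/(-1) = K*(-1) = -K)
((-5 + f(6)/T)*6)/(P(D(2)) - 338) = ((-5 + 6/(-4))*6)/(-29/((-1*2)) - 338) = ((-5 + 6*(-1/4))*6)/(-29/(-2) - 338) = ((-5 - 3/2)*6)/(-29*(-1/2) - 338) = (-13/2*6)/(29/2 - 338) = -39/(-647/2) = -2/647*(-39) = 78/647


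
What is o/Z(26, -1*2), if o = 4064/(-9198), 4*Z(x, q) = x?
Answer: -4064/59787 ≈ -0.067975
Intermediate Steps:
Z(x, q) = x/4
o = -2032/4599 (o = 4064*(-1/9198) = -2032/4599 ≈ -0.44184)
o/Z(26, -1*2) = -2032/(4599*((¼)*26)) = -2032/(4599*13/2) = -2032/4599*2/13 = -4064/59787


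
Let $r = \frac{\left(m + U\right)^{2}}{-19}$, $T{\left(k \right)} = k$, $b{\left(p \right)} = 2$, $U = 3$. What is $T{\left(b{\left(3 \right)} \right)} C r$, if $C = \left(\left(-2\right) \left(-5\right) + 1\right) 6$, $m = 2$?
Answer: $- \frac{3300}{19} \approx -173.68$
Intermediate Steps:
$r = - \frac{25}{19}$ ($r = \frac{\left(2 + 3\right)^{2}}{-19} = 5^{2} \left(- \frac{1}{19}\right) = 25 \left(- \frac{1}{19}\right) = - \frac{25}{19} \approx -1.3158$)
$C = 66$ ($C = \left(10 + 1\right) 6 = 11 \cdot 6 = 66$)
$T{\left(b{\left(3 \right)} \right)} C r = 2 \cdot 66 \left(- \frac{25}{19}\right) = 132 \left(- \frac{25}{19}\right) = - \frac{3300}{19}$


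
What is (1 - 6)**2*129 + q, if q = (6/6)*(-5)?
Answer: 3220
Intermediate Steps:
q = -5 (q = (6*(1/6))*(-5) = 1*(-5) = -5)
(1 - 6)**2*129 + q = (1 - 6)**2*129 - 5 = (-5)**2*129 - 5 = 25*129 - 5 = 3225 - 5 = 3220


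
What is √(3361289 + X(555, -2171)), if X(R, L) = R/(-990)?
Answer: √14641772442/66 ≈ 1833.4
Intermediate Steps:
X(R, L) = -R/990 (X(R, L) = R*(-1/990) = -R/990)
√(3361289 + X(555, -2171)) = √(3361289 - 1/990*555) = √(3361289 - 37/66) = √(221845037/66) = √14641772442/66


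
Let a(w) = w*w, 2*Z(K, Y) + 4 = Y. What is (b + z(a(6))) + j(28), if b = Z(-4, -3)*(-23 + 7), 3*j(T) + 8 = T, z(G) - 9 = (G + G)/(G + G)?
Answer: 218/3 ≈ 72.667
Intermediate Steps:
Z(K, Y) = -2 + Y/2
a(w) = w²
z(G) = 10 (z(G) = 9 + (G + G)/(G + G) = 9 + (2*G)/((2*G)) = 9 + (2*G)*(1/(2*G)) = 9 + 1 = 10)
j(T) = -8/3 + T/3
b = 56 (b = (-2 + (½)*(-3))*(-23 + 7) = (-2 - 3/2)*(-16) = -7/2*(-16) = 56)
(b + z(a(6))) + j(28) = (56 + 10) + (-8/3 + (⅓)*28) = 66 + (-8/3 + 28/3) = 66 + 20/3 = 218/3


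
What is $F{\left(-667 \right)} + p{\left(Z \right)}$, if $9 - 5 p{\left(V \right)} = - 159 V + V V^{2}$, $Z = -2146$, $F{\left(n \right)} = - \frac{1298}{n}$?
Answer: $\frac{6591738849467}{3335} \approx 1.9765 \cdot 10^{9}$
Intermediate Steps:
$p{\left(V \right)} = \frac{9}{5} - \frac{V^{3}}{5} + \frac{159 V}{5}$ ($p{\left(V \right)} = \frac{9}{5} - \frac{- 159 V + V V^{2}}{5} = \frac{9}{5} - \frac{- 159 V + V^{3}}{5} = \frac{9}{5} - \frac{V^{3} - 159 V}{5} = \frac{9}{5} - \left(- \frac{159 V}{5} + \frac{V^{3}}{5}\right) = \frac{9}{5} - \frac{V^{3}}{5} + \frac{159 V}{5}$)
$F{\left(-667 \right)} + p{\left(Z \right)} = - \frac{1298}{-667} + \left(\frac{9}{5} - \frac{\left(-2146\right)^{3}}{5} + \frac{159}{5} \left(-2146\right)\right) = \left(-1298\right) \left(- \frac{1}{667}\right) - - \frac{9882666931}{5} = \frac{1298}{667} + \left(\frac{9}{5} + \frac{9883008136}{5} - \frac{341214}{5}\right) = \frac{1298}{667} + \frac{9882666931}{5} = \frac{6591738849467}{3335}$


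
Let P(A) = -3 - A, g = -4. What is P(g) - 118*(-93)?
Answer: 10975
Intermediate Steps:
P(g) - 118*(-93) = (-3 - 1*(-4)) - 118*(-93) = (-3 + 4) + 10974 = 1 + 10974 = 10975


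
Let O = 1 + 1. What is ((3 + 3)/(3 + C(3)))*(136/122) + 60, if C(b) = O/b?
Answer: 41484/671 ≈ 61.824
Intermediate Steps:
O = 2
C(b) = 2/b
((3 + 3)/(3 + C(3)))*(136/122) + 60 = ((3 + 3)/(3 + 2/3))*(136/122) + 60 = (6/(3 + 2*(⅓)))*(136*(1/122)) + 60 = (6/(3 + ⅔))*(68/61) + 60 = (6/(11/3))*(68/61) + 60 = (6*(3/11))*(68/61) + 60 = (18/11)*(68/61) + 60 = 1224/671 + 60 = 41484/671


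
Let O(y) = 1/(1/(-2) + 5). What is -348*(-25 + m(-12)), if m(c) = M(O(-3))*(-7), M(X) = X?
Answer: 27724/3 ≈ 9241.3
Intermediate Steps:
O(y) = 2/9 (O(y) = 1/(-½ + 5) = 1/(9/2) = 2/9)
m(c) = -14/9 (m(c) = (2/9)*(-7) = -14/9)
-348*(-25 + m(-12)) = -348*(-25 - 14/9) = -348*(-239/9) = 27724/3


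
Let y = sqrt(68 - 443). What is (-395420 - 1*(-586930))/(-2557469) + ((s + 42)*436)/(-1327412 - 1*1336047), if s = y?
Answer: -556911405418/6811713825271 - 2180*I*sqrt(15)/2663459 ≈ -0.081758 - 0.00317*I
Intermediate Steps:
y = 5*I*sqrt(15) (y = sqrt(-375) = 5*I*sqrt(15) ≈ 19.365*I)
s = 5*I*sqrt(15) ≈ 19.365*I
(-395420 - 1*(-586930))/(-2557469) + ((s + 42)*436)/(-1327412 - 1*1336047) = (-395420 - 1*(-586930))/(-2557469) + ((5*I*sqrt(15) + 42)*436)/(-1327412 - 1*1336047) = (-395420 + 586930)*(-1/2557469) + ((42 + 5*I*sqrt(15))*436)/(-1327412 - 1336047) = 191510*(-1/2557469) + (18312 + 2180*I*sqrt(15))/(-2663459) = -191510/2557469 + (18312 + 2180*I*sqrt(15))*(-1/2663459) = -191510/2557469 + (-18312/2663459 - 2180*I*sqrt(15)/2663459) = -556911405418/6811713825271 - 2180*I*sqrt(15)/2663459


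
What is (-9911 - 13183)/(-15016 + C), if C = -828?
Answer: 11547/7922 ≈ 1.4576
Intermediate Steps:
(-9911 - 13183)/(-15016 + C) = (-9911 - 13183)/(-15016 - 828) = -23094/(-15844) = -23094*(-1/15844) = 11547/7922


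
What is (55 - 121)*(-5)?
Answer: 330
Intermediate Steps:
(55 - 121)*(-5) = -66*(-5) = 330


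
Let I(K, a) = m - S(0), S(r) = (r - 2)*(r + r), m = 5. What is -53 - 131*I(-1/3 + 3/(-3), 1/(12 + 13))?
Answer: -708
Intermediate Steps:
S(r) = 2*r*(-2 + r) (S(r) = (-2 + r)*(2*r) = 2*r*(-2 + r))
I(K, a) = 5 (I(K, a) = 5 - 2*0*(-2 + 0) = 5 - 2*0*(-2) = 5 - 1*0 = 5 + 0 = 5)
-53 - 131*I(-1/3 + 3/(-3), 1/(12 + 13)) = -53 - 131*5 = -53 - 655 = -708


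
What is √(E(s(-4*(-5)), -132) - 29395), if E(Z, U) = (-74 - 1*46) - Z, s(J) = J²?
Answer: I*√29915 ≈ 172.96*I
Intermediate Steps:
E(Z, U) = -120 - Z (E(Z, U) = (-74 - 46) - Z = -120 - Z)
√(E(s(-4*(-5)), -132) - 29395) = √((-120 - (-4*(-5))²) - 29395) = √((-120 - 1*20²) - 29395) = √((-120 - 1*400) - 29395) = √((-120 - 400) - 29395) = √(-520 - 29395) = √(-29915) = I*√29915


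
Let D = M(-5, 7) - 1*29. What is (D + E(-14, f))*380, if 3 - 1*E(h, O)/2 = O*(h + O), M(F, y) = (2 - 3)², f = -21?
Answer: -566960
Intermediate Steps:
M(F, y) = 1 (M(F, y) = (-1)² = 1)
E(h, O) = 6 - 2*O*(O + h) (E(h, O) = 6 - 2*O*(h + O) = 6 - 2*O*(O + h))
D = -28 (D = 1 - 1*29 = 1 - 29 = -28)
(D + E(-14, f))*380 = (-28 + (6 - 2*(-21)² - 2*(-21)*(-14)))*380 = (-28 + (6 - 2*441 - 588))*380 = (-28 + (6 - 882 - 588))*380 = (-28 - 1464)*380 = -1492*380 = -566960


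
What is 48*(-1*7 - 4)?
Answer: -528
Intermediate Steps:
48*(-1*7 - 4) = 48*(-7 - 4) = 48*(-11) = -528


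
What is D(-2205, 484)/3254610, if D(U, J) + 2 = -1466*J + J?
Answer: -118177/542435 ≈ -0.21786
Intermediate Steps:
D(U, J) = -2 - 1465*J (D(U, J) = -2 + (-1466*J + J) = -2 - 1465*J)
D(-2205, 484)/3254610 = (-2 - 1465*484)/3254610 = (-2 - 709060)*(1/3254610) = -709062*1/3254610 = -118177/542435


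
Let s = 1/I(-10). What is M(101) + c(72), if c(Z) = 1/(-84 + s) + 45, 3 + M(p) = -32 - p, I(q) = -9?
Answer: -68896/757 ≈ -91.012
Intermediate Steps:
s = -⅑ (s = 1/(-9) = -⅑ ≈ -0.11111)
M(p) = -35 - p (M(p) = -3 + (-32 - p) = -35 - p)
c(Z) = 34056/757 (c(Z) = 1/(-84 - ⅑) + 45 = 1/(-757/9) + 45 = -9/757 + 45 = 34056/757)
M(101) + c(72) = (-35 - 1*101) + 34056/757 = (-35 - 101) + 34056/757 = -136 + 34056/757 = -68896/757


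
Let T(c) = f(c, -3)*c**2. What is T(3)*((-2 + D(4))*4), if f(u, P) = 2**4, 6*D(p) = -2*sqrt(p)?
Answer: -1536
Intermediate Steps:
D(p) = -sqrt(p)/3 (D(p) = (-2*sqrt(p))/6 = -sqrt(p)/3)
f(u, P) = 16
T(c) = 16*c**2
T(3)*((-2 + D(4))*4) = (16*3**2)*((-2 - sqrt(4)/3)*4) = (16*9)*((-2 - 1/3*2)*4) = 144*((-2 - 2/3)*4) = 144*(-8/3*4) = 144*(-32/3) = -1536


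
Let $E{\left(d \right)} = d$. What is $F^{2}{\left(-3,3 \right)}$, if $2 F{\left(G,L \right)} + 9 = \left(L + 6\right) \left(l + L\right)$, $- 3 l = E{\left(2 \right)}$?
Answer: $36$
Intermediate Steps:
$l = - \frac{2}{3}$ ($l = \left(- \frac{1}{3}\right) 2 = - \frac{2}{3} \approx -0.66667$)
$F{\left(G,L \right)} = - \frac{9}{2} + \frac{\left(6 + L\right) \left(- \frac{2}{3} + L\right)}{2}$ ($F{\left(G,L \right)} = - \frac{9}{2} + \frac{\left(L + 6\right) \left(- \frac{2}{3} + L\right)}{2} = - \frac{9}{2} + \frac{\left(6 + L\right) \left(- \frac{2}{3} + L\right)}{2}$)
$F^{2}{\left(-3,3 \right)} = \left(- \frac{13}{2} + \frac{3^{2}}{2} + \frac{8}{3} \cdot 3\right)^{2} = \left(- \frac{13}{2} + \frac{1}{2} \cdot 9 + 8\right)^{2} = \left(- \frac{13}{2} + \frac{9}{2} + 8\right)^{2} = 6^{2} = 36$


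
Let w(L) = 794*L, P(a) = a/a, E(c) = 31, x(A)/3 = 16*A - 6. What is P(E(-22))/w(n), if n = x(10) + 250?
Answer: 1/565328 ≈ 1.7689e-6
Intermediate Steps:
x(A) = -18 + 48*A (x(A) = 3*(16*A - 6) = 3*(-6 + 16*A) = -18 + 48*A)
P(a) = 1
n = 712 (n = (-18 + 48*10) + 250 = (-18 + 480) + 250 = 462 + 250 = 712)
P(E(-22))/w(n) = 1/(794*712) = 1/565328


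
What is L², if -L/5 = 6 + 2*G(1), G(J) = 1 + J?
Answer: 2500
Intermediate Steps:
L = -50 (L = -5*(6 + 2*(1 + 1)) = -5*(6 + 2*2) = -5*(6 + 4) = -5*10 = -50)
L² = (-50)² = 2500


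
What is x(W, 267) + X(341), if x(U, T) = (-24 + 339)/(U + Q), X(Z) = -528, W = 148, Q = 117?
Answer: -27921/53 ≈ -526.81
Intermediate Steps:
x(U, T) = 315/(117 + U) (x(U, T) = (-24 + 339)/(U + 117) = 315/(117 + U))
x(W, 267) + X(341) = 315/(117 + 148) - 528 = 315/265 - 528 = 315*(1/265) - 528 = 63/53 - 528 = -27921/53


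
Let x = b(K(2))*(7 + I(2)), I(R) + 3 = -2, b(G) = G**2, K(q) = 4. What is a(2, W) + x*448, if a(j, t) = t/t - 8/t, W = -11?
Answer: 157715/11 ≈ 14338.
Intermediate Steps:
a(j, t) = 1 - 8/t
I(R) = -5 (I(R) = -3 - 2 = -5)
x = 32 (x = 4**2*(7 - 5) = 16*2 = 32)
a(2, W) + x*448 = (-8 - 11)/(-11) + 32*448 = -1/11*(-19) + 14336 = 19/11 + 14336 = 157715/11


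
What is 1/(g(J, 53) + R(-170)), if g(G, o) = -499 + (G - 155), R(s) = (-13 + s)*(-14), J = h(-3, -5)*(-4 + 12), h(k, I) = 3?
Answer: 1/1932 ≈ 0.00051760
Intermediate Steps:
J = 24 (J = 3*(-4 + 12) = 3*8 = 24)
R(s) = 182 - 14*s
g(G, o) = -654 + G (g(G, o) = -499 + (-155 + G) = -654 + G)
1/(g(J, 53) + R(-170)) = 1/((-654 + 24) + (182 - 14*(-170))) = 1/(-630 + (182 + 2380)) = 1/(-630 + 2562) = 1/1932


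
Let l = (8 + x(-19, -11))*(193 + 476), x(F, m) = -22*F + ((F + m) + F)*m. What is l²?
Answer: 416779992225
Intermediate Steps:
x(F, m) = -22*F + m*(m + 2*F) (x(F, m) = -22*F + (m + 2*F)*m = -22*F + m*(m + 2*F))
l = 645585 (l = (8 + ((-11)² - 22*(-19) + 2*(-19)*(-11)))*(193 + 476) = (8 + (121 + 418 + 418))*669 = (8 + 957)*669 = 965*669 = 645585)
l² = 645585² = 416779992225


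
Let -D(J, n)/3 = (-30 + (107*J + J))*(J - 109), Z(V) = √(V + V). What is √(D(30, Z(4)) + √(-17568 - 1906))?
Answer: √(760770 + I*√19474) ≈ 872.22 + 0.08*I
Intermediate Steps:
Z(V) = √2*√V (Z(V) = √(2*V) = √2*√V)
D(J, n) = -3*(-109 + J)*(-30 + 108*J) (D(J, n) = -3*(-30 + (107*J + J))*(J - 109) = -3*(-30 + 108*J)*(-109 + J) = -3*(-109 + J)*(-30 + 108*J))
√(D(30, Z(4)) + √(-17568 - 1906)) = √((-9810 - 324*30² + 35406*30) + √(-17568 - 1906)) = √((-9810 - 324*900 + 1062180) + √(-19474)) = √((-9810 - 291600 + 1062180) + I*√19474) = √(760770 + I*√19474)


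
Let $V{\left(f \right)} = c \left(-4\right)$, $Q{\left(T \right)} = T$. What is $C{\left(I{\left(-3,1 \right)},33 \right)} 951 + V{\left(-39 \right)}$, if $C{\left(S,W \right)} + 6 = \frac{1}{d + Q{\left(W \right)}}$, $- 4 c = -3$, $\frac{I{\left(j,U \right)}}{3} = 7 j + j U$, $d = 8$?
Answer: $- \frac{233118}{41} \approx -5685.8$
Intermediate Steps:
$I{\left(j,U \right)} = 21 j + 3 U j$ ($I{\left(j,U \right)} = 3 \left(7 j + j U\right) = 3 \left(7 j + U j\right) = 21 j + 3 U j$)
$c = \frac{3}{4}$ ($c = \left(- \frac{1}{4}\right) \left(-3\right) = \frac{3}{4} \approx 0.75$)
$V{\left(f \right)} = -3$ ($V{\left(f \right)} = \frac{3}{4} \left(-4\right) = -3$)
$C{\left(S,W \right)} = -6 + \frac{1}{8 + W}$
$C{\left(I{\left(-3,1 \right)},33 \right)} 951 + V{\left(-39 \right)} = \frac{-47 - 198}{8 + 33} \cdot 951 - 3 = \frac{-47 - 198}{41} \cdot 951 - 3 = \frac{1}{41} \left(-245\right) 951 - 3 = \left(- \frac{245}{41}\right) 951 - 3 = - \frac{232995}{41} - 3 = - \frac{233118}{41}$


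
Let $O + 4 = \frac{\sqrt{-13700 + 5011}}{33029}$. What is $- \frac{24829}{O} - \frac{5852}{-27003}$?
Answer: $\frac{2925750235900698808}{471327809853435} + \frac{820077041 i \sqrt{8689}}{17454646145} \approx 6207.5 + 4.3795 i$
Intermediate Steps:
$O = -4 + \frac{i \sqrt{8689}}{33029}$ ($O = -4 + \frac{\sqrt{-13700 + 5011}}{33029} = -4 + \sqrt{-8689} \cdot \frac{1}{33029} = -4 + i \sqrt{8689} \cdot \frac{1}{33029} = -4 + \frac{i \sqrt{8689}}{33029} \approx -4.0 + 0.0028222 i$)
$- \frac{24829}{O} - \frac{5852}{-27003} = - \frac{24829}{-4 + \frac{i \sqrt{8689}}{33029}} - \frac{5852}{-27003} = - \frac{24829}{-4 + \frac{i \sqrt{8689}}{33029}} - - \frac{5852}{27003} = - \frac{24829}{-4 + \frac{i \sqrt{8689}}{33029}} + \frac{5852}{27003} = \frac{5852}{27003} - \frac{24829}{-4 + \frac{i \sqrt{8689}}{33029}}$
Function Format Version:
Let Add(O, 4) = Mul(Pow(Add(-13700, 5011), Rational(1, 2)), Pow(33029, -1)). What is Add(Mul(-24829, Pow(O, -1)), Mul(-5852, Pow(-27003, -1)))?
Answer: Add(Rational(2925750235900698808, 471327809853435), Mul(Rational(820077041, 17454646145), I, Pow(8689, Rational(1, 2)))) ≈ Add(6207.5, Mul(4.3795, I))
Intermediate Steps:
O = Add(-4, Mul(Rational(1, 33029), I, Pow(8689, Rational(1, 2)))) (O = Add(-4, Mul(Pow(Add(-13700, 5011), Rational(1, 2)), Pow(33029, -1))) = Add(-4, Mul(Pow(-8689, Rational(1, 2)), Rational(1, 33029))) = Add(-4, Mul(Mul(I, Pow(8689, Rational(1, 2))), Rational(1, 33029))) = Add(-4, Mul(Rational(1, 33029), I, Pow(8689, Rational(1, 2)))) ≈ Add(-4.0000, Mul(0.0028222, I)))
Add(Mul(-24829, Pow(O, -1)), Mul(-5852, Pow(-27003, -1))) = Add(Mul(-24829, Pow(Add(-4, Mul(Rational(1, 33029), I, Pow(8689, Rational(1, 2)))), -1)), Mul(-5852, Pow(-27003, -1))) = Add(Mul(-24829, Pow(Add(-4, Mul(Rational(1, 33029), I, Pow(8689, Rational(1, 2)))), -1)), Mul(-5852, Rational(-1, 27003))) = Add(Mul(-24829, Pow(Add(-4, Mul(Rational(1, 33029), I, Pow(8689, Rational(1, 2)))), -1)), Rational(5852, 27003)) = Add(Rational(5852, 27003), Mul(-24829, Pow(Add(-4, Mul(Rational(1, 33029), I, Pow(8689, Rational(1, 2)))), -1)))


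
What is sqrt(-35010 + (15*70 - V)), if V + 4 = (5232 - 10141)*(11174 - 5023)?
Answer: sqrt(30161303) ≈ 5491.9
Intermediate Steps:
V = -30195263 (V = -4 + (5232 - 10141)*(11174 - 5023) = -4 - 4909*6151 = -4 - 30195259 = -30195263)
sqrt(-35010 + (15*70 - V)) = sqrt(-35010 + (15*70 - 1*(-30195263))) = sqrt(-35010 + (1050 + 30195263)) = sqrt(-35010 + 30196313) = sqrt(30161303)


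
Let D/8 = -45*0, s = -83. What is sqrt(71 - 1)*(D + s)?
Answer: -83*sqrt(70) ≈ -694.43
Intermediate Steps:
D = 0 (D = 8*(-45*0) = 8*0 = 0)
sqrt(71 - 1)*(D + s) = sqrt(71 - 1)*(0 - 83) = sqrt(70)*(-83) = -83*sqrt(70)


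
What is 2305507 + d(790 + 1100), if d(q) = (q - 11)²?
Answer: 5836148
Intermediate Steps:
d(q) = (-11 + q)²
2305507 + d(790 + 1100) = 2305507 + (-11 + (790 + 1100))² = 2305507 + (-11 + 1890)² = 2305507 + 1879² = 2305507 + 3530641 = 5836148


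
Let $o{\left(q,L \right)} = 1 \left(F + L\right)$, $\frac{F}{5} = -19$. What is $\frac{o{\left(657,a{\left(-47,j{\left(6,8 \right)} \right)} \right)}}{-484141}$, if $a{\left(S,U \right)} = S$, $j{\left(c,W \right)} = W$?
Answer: $\frac{142}{484141} \approx 0.0002933$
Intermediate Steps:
$F = -95$ ($F = 5 \left(-19\right) = -95$)
$o{\left(q,L \right)} = -95 + L$ ($o{\left(q,L \right)} = 1 \left(-95 + L\right) = -95 + L$)
$\frac{o{\left(657,a{\left(-47,j{\left(6,8 \right)} \right)} \right)}}{-484141} = \frac{-95 - 47}{-484141} = \left(-142\right) \left(- \frac{1}{484141}\right) = \frac{142}{484141}$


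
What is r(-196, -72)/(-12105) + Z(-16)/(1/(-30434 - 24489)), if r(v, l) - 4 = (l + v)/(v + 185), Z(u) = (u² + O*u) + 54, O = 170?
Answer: 5874995225446/44385 ≈ 1.3236e+8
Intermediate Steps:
Z(u) = 54 + u² + 170*u (Z(u) = (u² + 170*u) + 54 = 54 + u² + 170*u)
r(v, l) = 4 + (l + v)/(185 + v) (r(v, l) = 4 + (l + v)/(v + 185) = 4 + (l + v)/(185 + v))
r(-196, -72)/(-12105) + Z(-16)/(1/(-30434 - 24489)) = ((740 - 72 + 5*(-196))/(185 - 196))/(-12105) + (54 + (-16)² + 170*(-16))/(1/(-30434 - 24489)) = ((740 - 72 - 980)/(-11))*(-1/12105) + (54 + 256 - 2720)/(1/(-54923)) = -1/11*(-312)*(-1/12105) - 2410/(-1/54923) = (312/11)*(-1/12105) - 2410*(-54923) = -104/44385 + 132364430 = 5874995225446/44385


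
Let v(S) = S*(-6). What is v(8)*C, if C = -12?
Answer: 576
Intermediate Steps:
v(S) = -6*S
v(8)*C = -6*8*(-12) = -48*(-12) = 576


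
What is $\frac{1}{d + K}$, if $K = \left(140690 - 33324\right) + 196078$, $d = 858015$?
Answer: $\frac{1}{1161459} \approx 8.6099 \cdot 10^{-7}$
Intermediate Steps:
$K = 303444$ ($K = 107366 + 196078 = 303444$)
$\frac{1}{d + K} = \frac{1}{858015 + 303444} = \frac{1}{1161459}$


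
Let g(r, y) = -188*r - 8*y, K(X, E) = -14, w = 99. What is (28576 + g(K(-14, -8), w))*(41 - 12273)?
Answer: -372048512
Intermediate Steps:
(28576 + g(K(-14, -8), w))*(41 - 12273) = (28576 + (-188*(-14) - 8*99))*(41 - 12273) = (28576 + (2632 - 792))*(-12232) = (28576 + 1840)*(-12232) = 30416*(-12232) = -372048512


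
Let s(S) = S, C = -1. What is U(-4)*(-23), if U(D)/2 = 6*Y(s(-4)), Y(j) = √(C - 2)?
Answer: -276*I*√3 ≈ -478.05*I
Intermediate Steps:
Y(j) = I*√3 (Y(j) = √(-1 - 2) = √(-3) = I*√3)
U(D) = 12*I*√3 (U(D) = 2*(6*(I*√3)) = 2*(6*I*√3) = 12*I*√3)
U(-4)*(-23) = (12*I*√3)*(-23) = -276*I*√3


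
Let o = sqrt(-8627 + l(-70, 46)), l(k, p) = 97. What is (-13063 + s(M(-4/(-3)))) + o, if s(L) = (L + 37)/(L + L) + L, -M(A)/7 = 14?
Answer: -2579495/196 + I*sqrt(8530) ≈ -13161.0 + 92.358*I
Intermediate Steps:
M(A) = -98 (M(A) = -7*14 = -98)
o = I*sqrt(8530) (o = sqrt(-8627 + 97) = sqrt(-8530) = I*sqrt(8530) ≈ 92.358*I)
s(L) = L + (37 + L)/(2*L) (s(L) = (37 + L)/((2*L)) + L = (37 + L)*(1/(2*L)) + L = (37 + L)/(2*L) + L = L + (37 + L)/(2*L))
(-13063 + s(M(-4/(-3)))) + o = (-13063 + (1/2 - 98 + (37/2)/(-98))) + I*sqrt(8530) = (-13063 + (1/2 - 98 + (37/2)*(-1/98))) + I*sqrt(8530) = (-13063 + (1/2 - 98 - 37/196)) + I*sqrt(8530) = (-13063 - 19147/196) + I*sqrt(8530) = -2579495/196 + I*sqrt(8530)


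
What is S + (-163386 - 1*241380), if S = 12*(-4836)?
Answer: -462798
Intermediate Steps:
S = -58032
S + (-163386 - 1*241380) = -58032 + (-163386 - 1*241380) = -58032 + (-163386 - 241380) = -58032 - 404766 = -462798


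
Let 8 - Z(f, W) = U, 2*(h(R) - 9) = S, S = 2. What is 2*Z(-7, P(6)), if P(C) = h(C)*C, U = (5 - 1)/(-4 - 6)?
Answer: 84/5 ≈ 16.800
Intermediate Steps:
h(R) = 10 (h(R) = 9 + (½)*2 = 9 + 1 = 10)
U = -⅖ (U = 4/(-10) = 4*(-⅒) = -⅖ ≈ -0.40000)
P(C) = 10*C
Z(f, W) = 42/5 (Z(f, W) = 8 - 1*(-⅖) = 8 + ⅖ = 42/5)
2*Z(-7, P(6)) = 2*(42/5) = 84/5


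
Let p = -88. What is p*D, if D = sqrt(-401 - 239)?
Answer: -704*I*sqrt(10) ≈ -2226.2*I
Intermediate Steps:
D = 8*I*sqrt(10) (D = sqrt(-640) = 8*I*sqrt(10) ≈ 25.298*I)
p*D = -704*I*sqrt(10)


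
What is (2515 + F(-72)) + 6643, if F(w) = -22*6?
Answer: 9026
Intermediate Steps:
F(w) = -132
(2515 + F(-72)) + 6643 = (2515 - 132) + 6643 = 2383 + 6643 = 9026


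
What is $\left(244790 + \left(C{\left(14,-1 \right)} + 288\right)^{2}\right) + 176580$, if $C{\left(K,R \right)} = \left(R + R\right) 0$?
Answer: $504314$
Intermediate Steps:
$C{\left(K,R \right)} = 0$ ($C{\left(K,R \right)} = 2 R 0 = 0$)
$\left(244790 + \left(C{\left(14,-1 \right)} + 288\right)^{2}\right) + 176580 = \left(244790 + \left(0 + 288\right)^{2}\right) + 176580 = \left(244790 + 288^{2}\right) + 176580 = \left(244790 + 82944\right) + 176580 = 327734 + 176580 = 504314$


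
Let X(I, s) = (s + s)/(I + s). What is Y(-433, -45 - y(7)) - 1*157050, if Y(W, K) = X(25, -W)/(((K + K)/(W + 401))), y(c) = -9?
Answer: -323678318/2061 ≈ -1.5705e+5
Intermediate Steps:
X(I, s) = 2*s/(I + s) (X(I, s) = (2*s)/(I + s) = 2*s/(I + s))
Y(W, K) = -W*(401 + W)/(K*(25 - W)) (Y(W, K) = (2*(-W)/(25 - W))/(((K + K)/(W + 401))) = (-2*W/(25 - W))/(((2*K)/(401 + W))) = (-2*W/(25 - W))/((2*K/(401 + W))) = (-2*W/(25 - W))*((401 + W)/(2*K)) = -W*(401 + W)/(K*(25 - W)))
Y(-433, -45 - y(7)) - 1*157050 = -433*(401 - 433)/((-45 - 1*(-9))*(-25 - 433)) - 1*157050 = -433*(-32)/((-45 + 9)*(-458)) - 157050 = -433*(-1/458)*(-32)/(-36) - 157050 = -433*(-1/36)*(-1/458)*(-32) - 157050 = 1732/2061 - 157050 = -323678318/2061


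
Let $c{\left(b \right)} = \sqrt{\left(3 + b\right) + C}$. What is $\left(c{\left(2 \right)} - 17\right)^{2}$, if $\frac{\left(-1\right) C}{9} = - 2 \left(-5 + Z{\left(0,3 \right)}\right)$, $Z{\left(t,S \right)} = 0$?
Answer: $\left(17 - i \sqrt{85}\right)^{2} \approx 204.0 - 313.46 i$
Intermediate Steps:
$C = -90$ ($C = - 9 \left(- 2 \left(-5 + 0\right)\right) = - 9 \left(\left(-2\right) \left(-5\right)\right) = \left(-9\right) 10 = -90$)
$c{\left(b \right)} = \sqrt{-87 + b}$ ($c{\left(b \right)} = \sqrt{\left(3 + b\right) - 90} = \sqrt{-87 + b}$)
$\left(c{\left(2 \right)} - 17\right)^{2} = \left(\sqrt{-87 + 2} - 17\right)^{2} = \left(\sqrt{-85} - 17\right)^{2} = \left(i \sqrt{85} - 17\right)^{2} = \left(-17 + i \sqrt{85}\right)^{2}$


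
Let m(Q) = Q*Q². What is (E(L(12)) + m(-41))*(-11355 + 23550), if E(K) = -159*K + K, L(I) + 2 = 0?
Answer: -836637975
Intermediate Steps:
L(I) = -2 (L(I) = -2 + 0 = -2)
E(K) = -158*K
m(Q) = Q³
(E(L(12)) + m(-41))*(-11355 + 23550) = (-158*(-2) + (-41)³)*(-11355 + 23550) = (316 - 68921)*12195 = -68605*12195 = -836637975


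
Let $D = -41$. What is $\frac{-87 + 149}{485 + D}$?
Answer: $\frac{31}{222} \approx 0.13964$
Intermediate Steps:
$\frac{-87 + 149}{485 + D} = \frac{-87 + 149}{485 - 41} = \frac{62}{444} = 62 \cdot \frac{1}{444} = \frac{31}{222}$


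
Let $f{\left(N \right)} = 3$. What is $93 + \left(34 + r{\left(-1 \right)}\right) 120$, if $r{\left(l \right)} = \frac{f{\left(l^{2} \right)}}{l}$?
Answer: $3813$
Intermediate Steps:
$r{\left(l \right)} = \frac{3}{l}$
$93 + \left(34 + r{\left(-1 \right)}\right) 120 = 93 + \left(34 + \frac{3}{-1}\right) 120 = 93 + \left(34 + 3 \left(-1\right)\right) 120 = 93 + \left(34 - 3\right) 120 = 93 + 31 \cdot 120 = 93 + 3720 = 3813$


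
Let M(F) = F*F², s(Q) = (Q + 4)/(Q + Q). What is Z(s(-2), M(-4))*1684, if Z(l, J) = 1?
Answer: 1684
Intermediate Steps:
s(Q) = (4 + Q)/(2*Q) (s(Q) = (4 + Q)/((2*Q)) = (4 + Q)*(1/(2*Q)) = (4 + Q)/(2*Q))
M(F) = F³
Z(s(-2), M(-4))*1684 = 1*1684 = 1684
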